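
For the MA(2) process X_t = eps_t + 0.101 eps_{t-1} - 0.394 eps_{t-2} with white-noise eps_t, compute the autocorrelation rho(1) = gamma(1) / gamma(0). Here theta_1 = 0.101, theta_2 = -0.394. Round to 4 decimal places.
\rho(1) = 0.0525

For an MA(q) process with theta_0 = 1, the autocovariance is
  gamma(k) = sigma^2 * sum_{i=0..q-k} theta_i * theta_{i+k},
and rho(k) = gamma(k) / gamma(0). Sigma^2 cancels.
  numerator   = (1)*(0.101) + (0.101)*(-0.394) = 0.061206.
  denominator = (1)^2 + (0.101)^2 + (-0.394)^2 = 1.165437.
  rho(1) = 0.061206 / 1.165437 = 0.0525.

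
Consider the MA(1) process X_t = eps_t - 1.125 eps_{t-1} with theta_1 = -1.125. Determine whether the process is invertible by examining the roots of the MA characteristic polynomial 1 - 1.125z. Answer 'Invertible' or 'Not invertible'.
\text{Not invertible}

The MA(q) characteristic polynomial is P(z) = 1 - 1.125z.
Invertibility requires all roots to lie outside the unit circle, i.e. |z| > 1 for every root.
This is linear in z: 1 + (-1.125) z = 0  =>  z = -1/(-1.125) = 0.888889,  |z| = 0.888889.
Moduli of all roots: 0.8889.
All moduli strictly greater than 1? No.
Verdict: Not invertible.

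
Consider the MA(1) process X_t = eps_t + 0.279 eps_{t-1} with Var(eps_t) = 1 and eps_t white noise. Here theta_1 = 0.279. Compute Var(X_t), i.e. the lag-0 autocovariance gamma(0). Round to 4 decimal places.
\gamma(0) = 1.0778

For an MA(q) process X_t = eps_t + sum_i theta_i eps_{t-i} with
Var(eps_t) = sigma^2, the variance is
  gamma(0) = sigma^2 * (1 + sum_i theta_i^2).
  sum_i theta_i^2 = (0.279)^2 = 0.077841.
  gamma(0) = 1 * (1 + 0.077841) = 1 * 1.077841 = 1.077841, which rounds to 1.0778.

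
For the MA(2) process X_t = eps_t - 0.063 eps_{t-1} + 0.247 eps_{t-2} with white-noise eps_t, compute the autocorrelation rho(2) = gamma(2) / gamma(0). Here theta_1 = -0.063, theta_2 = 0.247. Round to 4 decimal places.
\rho(2) = 0.2319

For an MA(q) process with theta_0 = 1, the autocovariance is
  gamma(k) = sigma^2 * sum_{i=0..q-k} theta_i * theta_{i+k},
and rho(k) = gamma(k) / gamma(0). Sigma^2 cancels.
  numerator   = (1)*(0.247) = 0.247.
  denominator = (1)^2 + (-0.063)^2 + (0.247)^2 = 1.064978.
  rho(2) = 0.247 / 1.064978 = 0.2319.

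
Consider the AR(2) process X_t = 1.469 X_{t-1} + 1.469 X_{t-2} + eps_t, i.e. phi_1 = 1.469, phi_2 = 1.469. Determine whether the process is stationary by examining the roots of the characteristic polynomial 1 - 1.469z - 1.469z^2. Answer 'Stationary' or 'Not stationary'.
\text{Not stationary}

The AR(p) characteristic polynomial is P(z) = 1 - 1.469z - 1.469z^2.
Stationarity requires all roots to lie outside the unit circle, i.e. |z| > 1 for every root.
Set 1 + (-1.469) z + (-1.469) z^2 = 0, i.e. a z^2 + b z + c = 0 with a = -1.469, b = -1.469, c = 1.
Discriminant D = b^2 - 4ac = (-1.469)^2 - 4*(-1.469)*1 = 2.157961 - (-5.876) = 8.033961.
D >= 0, so the roots are real: z = (-b +/- sqrt(D)) / (2a) = (1.469 +/- 2.834424) / (-2.938).
  z_1 = (1.469 + 2.834424) / (-2.938) = -1.4647,   |z_1| = 1.4647.
  z_2 = (1.469 - 2.834424) / (-2.938) = 0.4647,   |z_2| = 0.4647.
Moduli of all roots: 1.4647, 0.4647.
All moduli strictly greater than 1? No.
Verdict: Not stationary.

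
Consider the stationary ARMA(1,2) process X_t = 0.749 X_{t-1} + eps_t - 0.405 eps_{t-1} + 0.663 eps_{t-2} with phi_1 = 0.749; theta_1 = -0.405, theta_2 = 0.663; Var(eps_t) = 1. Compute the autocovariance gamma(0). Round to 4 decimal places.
\gamma(0) = 3.0491

Multiply the model equation by X_{t-k} and take expectations. With theta_0 = psi_0 = 1 and psi_j the MA(infinity) weights, this gives
  gamma(k) - sum_i phi_i gamma(k-i) = c_k,
  c_k = sigma^2 * sum_{j=k..q} theta_j psi_{j-k}   (c_k = 0 for k > q),
using gamma(-m) = gamma(m).
psi-weights needed (psi_j = theta_j + sum_i phi_i psi_{j-i}):
  psi_1 = theta_1 + phi_1 = -0.405 + (0.749) = 0.344
  psi_2 = theta_2 + phi_1 psi_1 = 0.663 + (0.749)(0.344) = 0.920656
Right-hand sides:
  c_0 = sigma^2 (1 + theta_1 psi_1 + theta_2 psi_2) = 1 * (1 + (-0.405)(0.344) + (0.663)(0.920656)) = 1 * 1.471075 = 1.471075
  c_1 = sigma^2 (theta_1 + theta_2 psi_1) = 1 * (-0.405 + (0.663)(0.344)) = -0.176928
  c_2 = sigma^2 theta_2 = 1 * (0.663) = 0.663
Equations for k = 0 and k = 1 (AR order 1):
  gamma(0) = phi_1 gamma(1) + c_0
  gamma(1) = phi_1 gamma(0) + c_1
Substituting the second into the first: gamma(0) (1 - phi_1^2) = c_0 + phi_1 c_1, so
  gamma(0) = (c_0 + phi_1 c_1) / (1 - phi_1^2) = (1.471075 + (0.749)(-0.176928)) / (1 - (0.749)^2) = 1.338556 / 0.438999 = 3.049109.
Therefore gamma(0) = 3.0491 (to 4 decimal places).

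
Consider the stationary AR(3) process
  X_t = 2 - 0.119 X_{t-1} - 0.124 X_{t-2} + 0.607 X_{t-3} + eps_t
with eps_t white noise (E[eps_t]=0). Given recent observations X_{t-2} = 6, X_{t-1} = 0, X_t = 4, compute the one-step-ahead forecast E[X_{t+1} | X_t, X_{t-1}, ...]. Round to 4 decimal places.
E[X_{t+1} \mid \mathcal F_t] = 5.1660

For an AR(p) model X_t = c + sum_i phi_i X_{t-i} + eps_t, the
one-step-ahead conditional mean is
  E[X_{t+1} | X_t, ...] = c + sum_i phi_i X_{t+1-i}.
Substitute known values:
  E[X_{t+1} | ...] = 2 + (-0.119) * (4) + (-0.124) * (0) + (0.607) * (6)
                   = 5.1660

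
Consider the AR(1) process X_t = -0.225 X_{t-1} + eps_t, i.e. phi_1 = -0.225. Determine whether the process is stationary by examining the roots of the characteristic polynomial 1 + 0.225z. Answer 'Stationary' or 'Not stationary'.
\text{Stationary}

The AR(p) characteristic polynomial is P(z) = 1 + 0.225z.
Stationarity requires all roots to lie outside the unit circle, i.e. |z| > 1 for every root.
This is linear in z: 1 + (0.225) z = 0  =>  z = -1/(0.225) = -4.444444,  |z| = 4.444444.
Moduli of all roots: 4.4444.
All moduli strictly greater than 1? Yes.
Verdict: Stationary.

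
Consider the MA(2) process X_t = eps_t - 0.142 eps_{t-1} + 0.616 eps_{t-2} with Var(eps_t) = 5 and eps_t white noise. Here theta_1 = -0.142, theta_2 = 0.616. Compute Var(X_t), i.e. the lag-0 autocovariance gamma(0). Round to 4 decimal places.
\gamma(0) = 6.9981

For an MA(q) process X_t = eps_t + sum_i theta_i eps_{t-i} with
Var(eps_t) = sigma^2, the variance is
  gamma(0) = sigma^2 * (1 + sum_i theta_i^2).
  sum_i theta_i^2 = (-0.142)^2 + (0.616)^2 = 0.020164 + 0.379456 = 0.39962.
  gamma(0) = 5 * (1 + 0.39962) = 5 * 1.39962 = 6.9981.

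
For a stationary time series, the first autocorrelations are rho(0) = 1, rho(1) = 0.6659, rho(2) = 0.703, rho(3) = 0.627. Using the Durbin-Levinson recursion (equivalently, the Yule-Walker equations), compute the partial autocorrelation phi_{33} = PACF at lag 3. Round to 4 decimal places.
\phi_{33} = 0.1530

The PACF at lag k is phi_{kk}, the last component of the solution
to the Yule-Walker system G_k phi = r_k where
  (G_k)_{ij} = rho(|i - j|), (r_k)_i = rho(i), i,j = 1..k.
Equivalently, Durbin-Levinson gives phi_{kk} iteratively:
  phi_{11} = rho(1)
  phi_{kk} = [rho(k) - sum_{j=1..k-1} phi_{k-1,j} rho(k-j)]
            / [1 - sum_{j=1..k-1} phi_{k-1,j} rho(j)],
  phi_{k,j} = phi_{k-1,j} - phi_{kk} phi_{k-1,k-j},  j = 1..k-1.
Step k = 1:
  phi_11 = rho(1) = 0.6659.
Step k = 2:
  phi_22 = [rho(2) - phi_11 rho(1)] / [1 - phi_11 rho(1)] = [0.703 - (0.6659)(0.6659)] / [1 - (0.6659)(0.6659)]
         = 0.25957719 / 0.55657719 = 0.466381.
  Update: phi_21 = phi_11 - phi_22 phi_11 = 0.6659 - (0.466381)(0.6659) = 0.355337.
Step k = 3:
  phi_33 = [rho(3) - phi_21 rho(2) - phi_22 rho(1)] / [1 - phi_21 rho(1) - phi_22 rho(2)]
    numerator   = 0.627 - (0.355337)(0.703) - (0.466381)(0.6659) = 0.066635
    denominator = 1 - (0.355337)(0.6659) - (0.466381)(0.703) = 0.43551524
  phi_33 = 0.066635 / 0.43551524 = 0.153.
Therefore phi_{33} = 0.1530.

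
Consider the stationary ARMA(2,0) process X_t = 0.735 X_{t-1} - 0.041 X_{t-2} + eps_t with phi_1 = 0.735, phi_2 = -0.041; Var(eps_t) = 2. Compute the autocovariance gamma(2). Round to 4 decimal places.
\gamma(2) = 1.9093

Multiply the model equation by X_{t-k} and take expectations. With theta_0 = psi_0 = 1 and psi_j the MA(infinity) weights, this gives
  gamma(k) - sum_i phi_i gamma(k-i) = c_k,
  c_k = sigma^2 * sum_{j=k..q} theta_j psi_{j-k}   (c_k = 0 for k > q),
using gamma(-m) = gamma(m).
Pure AR (q = 0): c_0 = sigma^2 = 2, c_k = 0 for k >= 1.
Equations for k = 0, 1, 2 (AR order 2, c_2 = 0):
  (E0) gamma(0) = phi_1 gamma(1) + phi_2 gamma(2) + c_0
  (E1) gamma(1) = phi_1 gamma(0) + phi_2 gamma(1) + c_1
  (E2) gamma(2) = phi_1 gamma(1) + phi_2 gamma(0)
From (E1): gamma(1) = A gamma(0) + B with
  A = phi_1 / (1 - phi_2) = 0.735 / 1.041 = 0.706052,   B = c_1 / (1 - phi_2) = 0 / 1.041 = 0.
Insert (E2) into (E0): gamma(0) (1 - phi_2^2) = phi_1 (1 + phi_2) gamma(1) + c_0.
  phi_1 (1 + phi_2) = (0.735)(0.959) = 0.704865,   1 - phi_2^2 = 0.998319.
Replace gamma(1) by A gamma(0) + B and collect gamma(0):
  gamma(0) [0.998319 - (0.704865)(0.706052)] = c_0 = 2
  gamma(0) * 0.500648 = 2
  gamma(0) = 2 / 0.500648 = 3.994825.
  gamma(1) = A gamma(0) = (0.706052)(3.994825) = 2.820553.
  gamma(2) = phi_1 gamma(1) + phi_2 gamma(0) = (0.735)(2.820553) + (-0.041)(3.994825) = 1.909319.
Therefore gamma(2) = 1.9093 (to 4 decimal places).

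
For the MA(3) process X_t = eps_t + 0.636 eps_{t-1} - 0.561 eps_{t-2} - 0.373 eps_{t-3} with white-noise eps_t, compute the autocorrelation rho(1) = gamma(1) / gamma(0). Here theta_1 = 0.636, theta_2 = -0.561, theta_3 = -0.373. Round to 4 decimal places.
\rho(1) = 0.2628

For an MA(q) process with theta_0 = 1, the autocovariance is
  gamma(k) = sigma^2 * sum_{i=0..q-k} theta_i * theta_{i+k},
and rho(k) = gamma(k) / gamma(0). Sigma^2 cancels.
  numerator   = (1)*(0.636) + (0.636)*(-0.561) + (-0.561)*(-0.373) = 0.488457.
  denominator = (1)^2 + (0.636)^2 + (-0.561)^2 + (-0.373)^2 = 1.858346.
  rho(1) = 0.488457 / 1.858346 = 0.2628.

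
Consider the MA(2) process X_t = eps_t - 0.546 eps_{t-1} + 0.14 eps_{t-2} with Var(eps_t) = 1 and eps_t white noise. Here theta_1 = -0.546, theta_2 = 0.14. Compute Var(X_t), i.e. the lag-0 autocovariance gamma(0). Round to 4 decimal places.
\gamma(0) = 1.3177

For an MA(q) process X_t = eps_t + sum_i theta_i eps_{t-i} with
Var(eps_t) = sigma^2, the variance is
  gamma(0) = sigma^2 * (1 + sum_i theta_i^2).
  sum_i theta_i^2 = (-0.546)^2 + (0.14)^2 = 0.298116 + 0.0196 = 0.317716.
  gamma(0) = 1 * (1 + 0.317716) = 1 * 1.317716 = 1.317716, which rounds to 1.3177.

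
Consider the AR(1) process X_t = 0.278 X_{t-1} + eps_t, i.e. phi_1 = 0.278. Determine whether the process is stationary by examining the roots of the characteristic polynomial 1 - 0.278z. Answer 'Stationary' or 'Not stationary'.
\text{Stationary}

The AR(p) characteristic polynomial is P(z) = 1 - 0.278z.
Stationarity requires all roots to lie outside the unit circle, i.e. |z| > 1 for every root.
This is linear in z: 1 + (-0.278) z = 0  =>  z = -1/(-0.278) = 3.597122,  |z| = 3.597122.
Moduli of all roots: 3.5971.
All moduli strictly greater than 1? Yes.
Verdict: Stationary.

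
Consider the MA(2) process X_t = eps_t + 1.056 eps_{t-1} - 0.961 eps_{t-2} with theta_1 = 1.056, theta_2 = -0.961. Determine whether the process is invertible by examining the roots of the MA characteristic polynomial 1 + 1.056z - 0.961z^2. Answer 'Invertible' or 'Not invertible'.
\text{Not invertible}

The MA(q) characteristic polynomial is P(z) = 1 + 1.056z - 0.961z^2.
Invertibility requires all roots to lie outside the unit circle, i.e. |z| > 1 for every root.
Set 1 + (1.056) z + (-0.961) z^2 = 0, i.e. a z^2 + b z + c = 0 with a = -0.961, b = 1.056, c = 1.
Discriminant D = b^2 - 4ac = (1.056)^2 - 4*(-0.961)*1 = 1.115136 - (-3.844) = 4.959136.
D >= 0, so the roots are real: z = (-b +/- sqrt(D)) / (2a) = (-1.056 +/- 2.226912) / (-1.922).
  z_1 = (-1.056 + 2.226912) / (-1.922) = -0.6092,   |z_1| = 0.6092.
  z_2 = (-1.056 - 2.226912) / (-1.922) = 1.7081,   |z_2| = 1.7081.
Moduli of all roots: 0.6092, 1.7081.
All moduli strictly greater than 1? No.
Verdict: Not invertible.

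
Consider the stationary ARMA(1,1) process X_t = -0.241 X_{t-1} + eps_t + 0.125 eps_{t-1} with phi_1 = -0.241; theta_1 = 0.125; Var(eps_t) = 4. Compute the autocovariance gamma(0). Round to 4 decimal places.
\gamma(0) = 4.0571

Multiply the model equation by X_{t-k} and take expectations. With theta_0 = psi_0 = 1 and psi_j the MA(infinity) weights, this gives
  gamma(k) - sum_i phi_i gamma(k-i) = c_k,
  c_k = sigma^2 * sum_{j=k..q} theta_j psi_{j-k}   (c_k = 0 for k > q),
using gamma(-m) = gamma(m).
psi-weights needed (psi_j = theta_j + sum_i phi_i psi_{j-i}):
  psi_1 = theta_1 + phi_1 = 0.125 + (-0.241) = -0.116
Right-hand sides:
  c_0 = sigma^2 (1 + theta_1 psi_1) = 4 * (1 + (0.125)(-0.116)) = 4 * 0.9855 = 3.942
  c_1 = sigma^2 theta_1 = 4 * (0.125) = 0.5
  c_2 = 0
Equations for k = 0 and k = 1 (AR order 1):
  gamma(0) = phi_1 gamma(1) + c_0
  gamma(1) = phi_1 gamma(0) + c_1
Substituting the second into the first: gamma(0) (1 - phi_1^2) = c_0 + phi_1 c_1, so
  gamma(0) = (c_0 + phi_1 c_1) / (1 - phi_1^2) = (3.942 + (-0.241)(0.5)) / (1 - (-0.241)^2) = 3.8215 / 0.941919 = 4.057143.
Therefore gamma(0) = 4.0571 (to 4 decimal places).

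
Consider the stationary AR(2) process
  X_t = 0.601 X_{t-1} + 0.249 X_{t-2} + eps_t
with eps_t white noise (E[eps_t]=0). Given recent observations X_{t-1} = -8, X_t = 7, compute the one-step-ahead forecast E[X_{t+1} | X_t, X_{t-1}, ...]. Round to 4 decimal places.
E[X_{t+1} \mid \mathcal F_t] = 2.2150

For an AR(p) model X_t = c + sum_i phi_i X_{t-i} + eps_t, the
one-step-ahead conditional mean is
  E[X_{t+1} | X_t, ...] = c + sum_i phi_i X_{t+1-i}.
Substitute known values:
  E[X_{t+1} | ...] = (0.601) * (7) + (0.249) * (-8)
                   = 2.2150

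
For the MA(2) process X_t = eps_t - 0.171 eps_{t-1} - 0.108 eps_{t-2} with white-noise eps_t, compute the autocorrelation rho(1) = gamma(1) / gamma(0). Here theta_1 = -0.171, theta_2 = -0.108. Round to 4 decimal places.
\rho(1) = -0.1465

For an MA(q) process with theta_0 = 1, the autocovariance is
  gamma(k) = sigma^2 * sum_{i=0..q-k} theta_i * theta_{i+k},
and rho(k) = gamma(k) / gamma(0). Sigma^2 cancels.
  numerator   = (1)*(-0.171) + (-0.171)*(-0.108) = -0.152532.
  denominator = (1)^2 + (-0.171)^2 + (-0.108)^2 = 1.040905.
  rho(1) = -0.152532 / 1.040905 = -0.1465.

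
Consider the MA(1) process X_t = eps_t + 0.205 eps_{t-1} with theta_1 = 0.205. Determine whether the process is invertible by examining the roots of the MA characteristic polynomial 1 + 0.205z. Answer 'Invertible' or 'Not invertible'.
\text{Invertible}

The MA(q) characteristic polynomial is P(z) = 1 + 0.205z.
Invertibility requires all roots to lie outside the unit circle, i.e. |z| > 1 for every root.
This is linear in z: 1 + (0.205) z = 0  =>  z = -1/(0.205) = -4.878049,  |z| = 4.878049.
Moduli of all roots: 4.8780.
All moduli strictly greater than 1? Yes.
Verdict: Invertible.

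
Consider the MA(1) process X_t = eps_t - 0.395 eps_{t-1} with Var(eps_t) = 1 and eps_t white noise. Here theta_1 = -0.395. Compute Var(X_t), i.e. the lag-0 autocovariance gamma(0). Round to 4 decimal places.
\gamma(0) = 1.1560

For an MA(q) process X_t = eps_t + sum_i theta_i eps_{t-i} with
Var(eps_t) = sigma^2, the variance is
  gamma(0) = sigma^2 * (1 + sum_i theta_i^2).
  sum_i theta_i^2 = (-0.395)^2 = 0.156025.
  gamma(0) = 1 * (1 + 0.156025) = 1 * 1.156025 = 1.156025, which rounds to 1.1560.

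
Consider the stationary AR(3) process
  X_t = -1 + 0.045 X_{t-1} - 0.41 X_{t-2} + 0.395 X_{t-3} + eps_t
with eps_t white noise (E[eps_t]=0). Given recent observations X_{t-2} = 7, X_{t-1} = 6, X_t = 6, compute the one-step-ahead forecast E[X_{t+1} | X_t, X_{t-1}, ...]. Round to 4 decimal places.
E[X_{t+1} \mid \mathcal F_t] = -0.4250

For an AR(p) model X_t = c + sum_i phi_i X_{t-i} + eps_t, the
one-step-ahead conditional mean is
  E[X_{t+1} | X_t, ...] = c + sum_i phi_i X_{t+1-i}.
Substitute known values:
  E[X_{t+1} | ...] = -1 + (0.045) * (6) + (-0.41) * (6) + (0.395) * (7)
                   = -0.4250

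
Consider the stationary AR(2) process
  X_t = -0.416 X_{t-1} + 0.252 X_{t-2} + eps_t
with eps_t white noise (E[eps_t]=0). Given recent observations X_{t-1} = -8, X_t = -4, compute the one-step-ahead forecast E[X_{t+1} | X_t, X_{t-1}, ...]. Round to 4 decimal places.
E[X_{t+1} \mid \mathcal F_t] = -0.3520

For an AR(p) model X_t = c + sum_i phi_i X_{t-i} + eps_t, the
one-step-ahead conditional mean is
  E[X_{t+1} | X_t, ...] = c + sum_i phi_i X_{t+1-i}.
Substitute known values:
  E[X_{t+1} | ...] = (-0.416) * (-4) + (0.252) * (-8)
                   = -0.3520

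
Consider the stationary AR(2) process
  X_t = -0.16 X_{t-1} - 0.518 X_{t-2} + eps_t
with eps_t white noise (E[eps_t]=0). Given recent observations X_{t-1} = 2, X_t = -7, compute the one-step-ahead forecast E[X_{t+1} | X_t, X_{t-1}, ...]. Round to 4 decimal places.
E[X_{t+1} \mid \mathcal F_t] = 0.0840

For an AR(p) model X_t = c + sum_i phi_i X_{t-i} + eps_t, the
one-step-ahead conditional mean is
  E[X_{t+1} | X_t, ...] = c + sum_i phi_i X_{t+1-i}.
Substitute known values:
  E[X_{t+1} | ...] = (-0.16) * (-7) + (-0.518) * (2)
                   = 0.0840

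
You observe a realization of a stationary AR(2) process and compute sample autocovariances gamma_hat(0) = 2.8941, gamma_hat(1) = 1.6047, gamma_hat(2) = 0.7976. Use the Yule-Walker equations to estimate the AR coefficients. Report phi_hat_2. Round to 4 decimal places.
\hat\phi_{2} = -0.0460

The Yule-Walker equations for an AR(p) process read, in matrix form,
  Gamma_p phi = r_p,   with   (Gamma_p)_{ij} = gamma(|i - j|),
                       (r_p)_i = gamma(i),   i,j = 1..p.
Substitute the sample gammas (Toeplitz matrix and right-hand side of size 2):
  Gamma_p = [[2.8941, 1.6047], [1.6047, 2.8941]]
  r_p     = [1.6047, 0.7976]
Written out:
  2.8941 phi_1 + 1.6047 phi_2 = 1.6047
  1.6047 phi_1 + 2.8941 phi_2 = 0.7976
Solve by Cramer's rule:
  det = gamma(0)^2 - gamma(1)^2 = (2.8941)^2 - (1.6047)^2 = 8.37581481 - 2.57506209 = 5.80075272
  phi_hat_1 = [gamma(1) gamma(0) - gamma(1) gamma(2)] / det = [(1.6047)(2.8941) - (1.6047)(0.7976)] / 5.80075272 = 3.36425355 / 5.80075272 = 0.58
  phi_hat_2 = [gamma(0) gamma(2) - gamma(1)^2] / det = [(2.8941)(0.7976) - (1.6047)^2] / 5.80075272 = -0.26672793 / 5.80075272 = -0.046
So phi_hat = [0.5800, -0.0460].
Therefore phi_hat_2 = -0.0460.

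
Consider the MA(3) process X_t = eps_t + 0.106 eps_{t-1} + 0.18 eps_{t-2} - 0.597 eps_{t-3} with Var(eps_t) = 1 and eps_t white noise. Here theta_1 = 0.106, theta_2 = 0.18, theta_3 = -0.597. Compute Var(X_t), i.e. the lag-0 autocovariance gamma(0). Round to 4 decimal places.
\gamma(0) = 1.4000

For an MA(q) process X_t = eps_t + sum_i theta_i eps_{t-i} with
Var(eps_t) = sigma^2, the variance is
  gamma(0) = sigma^2 * (1 + sum_i theta_i^2).
  sum_i theta_i^2 = (0.106)^2 + (0.18)^2 + (-0.597)^2 = 0.011236 + 0.0324 + 0.356409 = 0.400045.
  gamma(0) = 1 * (1 + 0.400045) = 1 * 1.400045 = 1.400045, which rounds to 1.4000.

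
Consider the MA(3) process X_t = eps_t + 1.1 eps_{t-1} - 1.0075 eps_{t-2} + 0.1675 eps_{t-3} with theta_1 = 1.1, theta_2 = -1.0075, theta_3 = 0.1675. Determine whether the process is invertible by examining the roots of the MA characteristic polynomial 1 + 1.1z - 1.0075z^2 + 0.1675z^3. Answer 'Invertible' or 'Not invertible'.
\text{Not invertible}

The MA(q) characteristic polynomial is P(z) = 1 + 1.1z - 1.0075z^2 + 0.1675z^3.
Invertibility requires all roots to lie outside the unit circle, i.e. |z| > 1 for every root.
Degree 3: look for a simple real root z0 first, then factor out (1 - z/z0) and solve the remaining quadratic.
Testing z0 = 4: P(4) = 1 + (1.1)(4) + (-1.0075)(4)^2 + (0.1675)(4)^3
  = 1 + (4.4) + (-16.12) + (10.72) = 0.  So z_0 = 4 is a root, |z_0| = 4.
Divide out the factor (1 - 0.25 z) = (1 - z/z0) (since 1/z0 = 0.25):
  P(z) = (1 - 0.25 z)(1 + (1.35) z + (-0.67) z^2)
  [check: z-coef 1.35 - (0.25) = 1.1; z^2-coef -0.67 - (0.25)(1.35) = -1.0075; z^3-coef -(0.25)(-0.67) = 0.1675.]
Remaining roots from the quadratic factor 1 + (1.35) z + (-0.67) z^2:
  Set 1 + (1.35) z + (-0.67) z^2 = 0, i.e. a z^2 + b z + c = 0 with a = -0.67, b = 1.35, c = 1.
  Discriminant D = b^2 - 4ac = (1.35)^2 - 4*(-0.67)*1 = 1.8225 - (-2.68) = 4.5025.
  D >= 0, so the roots are real: z = (-b +/- sqrt(D)) / (2a) = (-1.35 +/- 2.12191) / (-1.34).
    z_1 = (-1.35 + 2.12191) / (-1.34) = -0.5761,   |z_1| = 0.5761.
    z_2 = (-1.35 - 2.12191) / (-1.34) = 2.591,   |z_2| = 2.591.
Moduli of all roots: 4.0000, 0.5761, 2.5910.
All moduli strictly greater than 1? No.
Verdict: Not invertible.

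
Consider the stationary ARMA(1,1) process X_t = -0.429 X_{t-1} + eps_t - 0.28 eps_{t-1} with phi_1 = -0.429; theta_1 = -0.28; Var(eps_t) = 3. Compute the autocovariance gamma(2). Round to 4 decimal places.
\gamma(2) = 1.2526

Multiply the model equation by X_{t-k} and take expectations. With theta_0 = psi_0 = 1 and psi_j the MA(infinity) weights, this gives
  gamma(k) - sum_i phi_i gamma(k-i) = c_k,
  c_k = sigma^2 * sum_{j=k..q} theta_j psi_{j-k}   (c_k = 0 for k > q),
using gamma(-m) = gamma(m).
psi-weights needed (psi_j = theta_j + sum_i phi_i psi_{j-i}):
  psi_1 = theta_1 + phi_1 = -0.28 + (-0.429) = -0.709
Right-hand sides:
  c_0 = sigma^2 (1 + theta_1 psi_1) = 3 * (1 + (-0.28)(-0.709)) = 3 * 1.19852 = 3.59556
  c_1 = sigma^2 theta_1 = 3 * (-0.28) = -0.84
  c_2 = 0
Equations for k = 0 and k = 1 (AR order 1):
  gamma(0) = phi_1 gamma(1) + c_0
  gamma(1) = phi_1 gamma(0) + c_1
Substituting the second into the first: gamma(0) (1 - phi_1^2) = c_0 + phi_1 c_1, so
  gamma(0) = (c_0 + phi_1 c_1) / (1 - phi_1^2) = (3.59556 + (-0.429)(-0.84)) / (1 - (-0.429)^2) = 3.95592 / 0.815959 = 4.848185.
  gamma(1) = phi_1 gamma(0) + c_1 = (-0.429)(4.848185) + (-0.84) = -2.919871.
For k = 2 (> q): gamma(2) = phi_1 gamma(1) = (-0.429)(-2.919871) = 1.252625.
Therefore gamma(2) = 1.2526 (to 4 decimal places).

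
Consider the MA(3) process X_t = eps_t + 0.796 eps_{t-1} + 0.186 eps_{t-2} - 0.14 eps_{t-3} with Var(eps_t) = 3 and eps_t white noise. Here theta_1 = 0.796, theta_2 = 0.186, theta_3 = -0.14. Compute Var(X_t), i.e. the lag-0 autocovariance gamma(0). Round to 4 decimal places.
\gamma(0) = 5.0634

For an MA(q) process X_t = eps_t + sum_i theta_i eps_{t-i} with
Var(eps_t) = sigma^2, the variance is
  gamma(0) = sigma^2 * (1 + sum_i theta_i^2).
  sum_i theta_i^2 = (0.796)^2 + (0.186)^2 + (-0.14)^2 = 0.633616 + 0.034596 + 0.0196 = 0.687812.
  gamma(0) = 3 * (1 + 0.687812) = 3 * 1.687812 = 5.063436, which rounds to 5.0634.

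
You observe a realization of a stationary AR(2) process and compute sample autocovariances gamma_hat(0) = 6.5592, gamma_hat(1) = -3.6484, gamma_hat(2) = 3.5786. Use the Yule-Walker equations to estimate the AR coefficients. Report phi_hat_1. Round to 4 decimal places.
\hat\phi_{1} = -0.3660

The Yule-Walker equations for an AR(p) process read, in matrix form,
  Gamma_p phi = r_p,   with   (Gamma_p)_{ij} = gamma(|i - j|),
                       (r_p)_i = gamma(i),   i,j = 1..p.
Substitute the sample gammas (Toeplitz matrix and right-hand side of size 2):
  Gamma_p = [[6.5592, -3.6484], [-3.6484, 6.5592]]
  r_p     = [-3.6484, 3.5786]
Written out:
  6.5592 phi_1 - 3.6484 phi_2 = -3.6484
  -3.6484 phi_1 + 6.5592 phi_2 = 3.5786
Solve by Cramer's rule:
  det = gamma(0)^2 - gamma(1)^2 = (6.5592)^2 - (-3.6484)^2 = 43.02310464 - 13.31082256 = 29.71228208
  phi_hat_1 = [gamma(1) gamma(0) - gamma(1) gamma(2)] / det = [(-3.6484)(6.5592) - (-3.6484)(3.5786)] / 29.71228208 = -10.87442104 / 29.71228208 = -0.366
  phi_hat_2 = [gamma(0) gamma(2) - gamma(1)^2] / det = [(6.5592)(3.5786) - (-3.6484)^2] / 29.71228208 = 10.16193056 / 29.71228208 = 0.342
So phi_hat = [-0.3660, 0.3420].
Therefore phi_hat_1 = -0.3660.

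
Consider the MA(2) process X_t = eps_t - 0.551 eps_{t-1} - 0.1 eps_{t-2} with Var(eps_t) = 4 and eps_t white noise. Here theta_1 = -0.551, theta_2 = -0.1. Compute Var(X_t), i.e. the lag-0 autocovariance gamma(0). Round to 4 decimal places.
\gamma(0) = 5.2544

For an MA(q) process X_t = eps_t + sum_i theta_i eps_{t-i} with
Var(eps_t) = sigma^2, the variance is
  gamma(0) = sigma^2 * (1 + sum_i theta_i^2).
  sum_i theta_i^2 = (-0.551)^2 + (-0.1)^2 = 0.303601 + 0.01 = 0.313601.
  gamma(0) = 4 * (1 + 0.313601) = 4 * 1.313601 = 5.254404, which rounds to 5.2544.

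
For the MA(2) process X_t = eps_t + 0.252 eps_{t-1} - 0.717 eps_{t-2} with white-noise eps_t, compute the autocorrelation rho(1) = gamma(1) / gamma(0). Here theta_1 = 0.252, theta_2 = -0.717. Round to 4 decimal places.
\rho(1) = 0.0452

For an MA(q) process with theta_0 = 1, the autocovariance is
  gamma(k) = sigma^2 * sum_{i=0..q-k} theta_i * theta_{i+k},
and rho(k) = gamma(k) / gamma(0). Sigma^2 cancels.
  numerator   = (1)*(0.252) + (0.252)*(-0.717) = 0.071316.
  denominator = (1)^2 + (0.252)^2 + (-0.717)^2 = 1.577593.
  rho(1) = 0.071316 / 1.577593 = 0.0452.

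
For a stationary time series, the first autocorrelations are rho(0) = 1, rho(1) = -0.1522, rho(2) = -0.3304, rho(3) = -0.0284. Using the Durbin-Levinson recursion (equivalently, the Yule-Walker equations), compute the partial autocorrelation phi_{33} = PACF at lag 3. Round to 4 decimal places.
\phi_{33} = -0.1790

The PACF at lag k is phi_{kk}, the last component of the solution
to the Yule-Walker system G_k phi = r_k where
  (G_k)_{ij} = rho(|i - j|), (r_k)_i = rho(i), i,j = 1..k.
Equivalently, Durbin-Levinson gives phi_{kk} iteratively:
  phi_{11} = rho(1)
  phi_{kk} = [rho(k) - sum_{j=1..k-1} phi_{k-1,j} rho(k-j)]
            / [1 - sum_{j=1..k-1} phi_{k-1,j} rho(j)],
  phi_{k,j} = phi_{k-1,j} - phi_{kk} phi_{k-1,k-j},  j = 1..k-1.
Step k = 1:
  phi_11 = rho(1) = -0.1522.
Step k = 2:
  phi_22 = [rho(2) - phi_11 rho(1)] / [1 - phi_11 rho(1)] = [-0.3304 - (-0.1522)(-0.1522)] / [1 - (-0.1522)(-0.1522)]
         = -0.35356484 / 0.97683516 = -0.361949.
  Update: phi_21 = phi_11 - phi_22 phi_11 = -0.1522 - (-0.361949)(-0.1522) = -0.207289.
Step k = 3:
  phi_33 = [rho(3) - phi_21 rho(2) - phi_22 rho(1)] / [1 - phi_21 rho(1) - phi_22 rho(2)]
    numerator   = -0.0284 - (-0.207289)(-0.3304) - (-0.361949)(-0.1522) = -0.15197687
    denominator = 1 - (-0.207289)(-0.1522) - (-0.361949)(-0.3304) = 0.8488626
  phi_33 = -0.15197687 / 0.8488626 = -0.179.
Therefore phi_{33} = -0.1790.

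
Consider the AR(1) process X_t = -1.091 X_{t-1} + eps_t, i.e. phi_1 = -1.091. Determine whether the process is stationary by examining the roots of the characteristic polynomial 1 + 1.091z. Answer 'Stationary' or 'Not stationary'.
\text{Not stationary}

The AR(p) characteristic polynomial is P(z) = 1 + 1.091z.
Stationarity requires all roots to lie outside the unit circle, i.e. |z| > 1 for every root.
This is linear in z: 1 + (1.091) z = 0  =>  z = -1/(1.091) = -0.91659,  |z| = 0.91659.
Moduli of all roots: 0.9166.
All moduli strictly greater than 1? No.
Verdict: Not stationary.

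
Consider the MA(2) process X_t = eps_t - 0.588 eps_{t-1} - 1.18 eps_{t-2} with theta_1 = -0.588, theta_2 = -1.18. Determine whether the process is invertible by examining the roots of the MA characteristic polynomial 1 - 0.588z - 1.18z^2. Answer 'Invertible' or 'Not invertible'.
\text{Not invertible}

The MA(q) characteristic polynomial is P(z) = 1 - 0.588z - 1.18z^2.
Invertibility requires all roots to lie outside the unit circle, i.e. |z| > 1 for every root.
Set 1 + (-0.588) z + (-1.18) z^2 = 0, i.e. a z^2 + b z + c = 0 with a = -1.18, b = -0.588, c = 1.
Discriminant D = b^2 - 4ac = (-0.588)^2 - 4*(-1.18)*1 = 0.345744 - (-4.72) = 5.065744.
D >= 0, so the roots are real: z = (-b +/- sqrt(D)) / (2a) = (0.588 +/- 2.250721) / (-2.36).
  z_1 = (0.588 + 2.250721) / (-2.36) = -1.2028,   |z_1| = 1.2028.
  z_2 = (0.588 - 2.250721) / (-2.36) = 0.7045,   |z_2| = 0.7045.
Moduli of all roots: 1.2028, 0.7045.
All moduli strictly greater than 1? No.
Verdict: Not invertible.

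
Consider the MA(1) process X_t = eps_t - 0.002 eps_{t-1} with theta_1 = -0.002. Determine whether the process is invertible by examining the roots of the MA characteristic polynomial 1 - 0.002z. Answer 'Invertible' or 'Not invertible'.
\text{Invertible}

The MA(q) characteristic polynomial is P(z) = 1 - 0.002z.
Invertibility requires all roots to lie outside the unit circle, i.e. |z| > 1 for every root.
This is linear in z: 1 + (-0.002) z = 0  =>  z = -1/(-0.002) = 500,  |z| = 500.
Moduli of all roots: 500.0000.
All moduli strictly greater than 1? Yes.
Verdict: Invertible.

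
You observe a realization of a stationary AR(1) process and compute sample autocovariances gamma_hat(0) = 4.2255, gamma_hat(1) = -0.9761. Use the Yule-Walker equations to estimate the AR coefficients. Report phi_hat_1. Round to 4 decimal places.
\hat\phi_{1} = -0.2310

The Yule-Walker equations for an AR(p) process read, in matrix form,
  Gamma_p phi = r_p,   with   (Gamma_p)_{ij} = gamma(|i - j|),
                       (r_p)_i = gamma(i),   i,j = 1..p.
Substitute the sample gammas (Toeplitz matrix and right-hand side of size 1):
  Gamma_p = [[4.2255]]
  r_p     = [-0.9761]
With p = 1 this is the single equation gamma(0) phi_1 = gamma(1):
  phi_hat_1 = gamma(1) / gamma(0) = -0.9761 / 4.2255 = -0.2310.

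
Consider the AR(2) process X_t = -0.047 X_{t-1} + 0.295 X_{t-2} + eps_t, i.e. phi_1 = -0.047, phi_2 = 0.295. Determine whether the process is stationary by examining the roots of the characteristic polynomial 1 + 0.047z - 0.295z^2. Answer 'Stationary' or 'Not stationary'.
\text{Stationary}

The AR(p) characteristic polynomial is P(z) = 1 + 0.047z - 0.295z^2.
Stationarity requires all roots to lie outside the unit circle, i.e. |z| > 1 for every root.
Set 1 + (0.047) z + (-0.295) z^2 = 0, i.e. a z^2 + b z + c = 0 with a = -0.295, b = 0.047, c = 1.
Discriminant D = b^2 - 4ac = (0.047)^2 - 4*(-0.295)*1 = 0.002209 - (-1.18) = 1.182209.
D >= 0, so the roots are real: z = (-b +/- sqrt(D)) / (2a) = (-0.047 +/- 1.087294) / (-0.59).
  z_1 = (-0.047 + 1.087294) / (-0.59) = -1.7632,   |z_1| = 1.7632.
  z_2 = (-0.047 - 1.087294) / (-0.59) = 1.9225,   |z_2| = 1.9225.
Moduli of all roots: 1.7632, 1.9225.
All moduli strictly greater than 1? Yes.
Verdict: Stationary.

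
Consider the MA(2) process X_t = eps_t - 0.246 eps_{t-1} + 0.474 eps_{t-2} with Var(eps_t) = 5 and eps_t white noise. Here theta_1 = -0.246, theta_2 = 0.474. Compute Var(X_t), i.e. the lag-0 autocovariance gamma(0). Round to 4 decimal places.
\gamma(0) = 6.4260

For an MA(q) process X_t = eps_t + sum_i theta_i eps_{t-i} with
Var(eps_t) = sigma^2, the variance is
  gamma(0) = sigma^2 * (1 + sum_i theta_i^2).
  sum_i theta_i^2 = (-0.246)^2 + (0.474)^2 = 0.060516 + 0.224676 = 0.285192.
  gamma(0) = 5 * (1 + 0.285192) = 5 * 1.285192 = 6.42596, which rounds to 6.4260.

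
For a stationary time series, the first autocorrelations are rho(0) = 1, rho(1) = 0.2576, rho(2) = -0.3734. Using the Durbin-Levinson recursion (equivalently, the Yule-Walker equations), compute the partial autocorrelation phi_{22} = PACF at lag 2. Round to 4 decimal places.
\phi_{22} = -0.4710

The PACF at lag k is phi_{kk}, the last component of the solution
to the Yule-Walker system G_k phi = r_k where
  (G_k)_{ij} = rho(|i - j|), (r_k)_i = rho(i), i,j = 1..k.
Equivalently, Durbin-Levinson gives phi_{kk} iteratively:
  phi_{11} = rho(1)
  phi_{kk} = [rho(k) - sum_{j=1..k-1} phi_{k-1,j} rho(k-j)]
            / [1 - sum_{j=1..k-1} phi_{k-1,j} rho(j)],
  phi_{k,j} = phi_{k-1,j} - phi_{kk} phi_{k-1,k-j},  j = 1..k-1.
Step k = 1:
  phi_11 = rho(1) = 0.2576.
Step k = 2:
  phi_22 = [rho(2) - phi_11 rho(1)] / [1 - phi_11 rho(1)] = [-0.3734 - (0.2576)(0.2576)] / [1 - (0.2576)(0.2576)]
         = -0.43975776 / 0.93364224 = -0.471.
Therefore phi_{22} = -0.4710.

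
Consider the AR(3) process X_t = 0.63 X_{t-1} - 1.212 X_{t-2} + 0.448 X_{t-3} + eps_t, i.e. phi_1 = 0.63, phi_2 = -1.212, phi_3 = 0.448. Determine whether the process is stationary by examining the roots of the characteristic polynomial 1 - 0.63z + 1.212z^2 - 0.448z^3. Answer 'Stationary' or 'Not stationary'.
\text{Not stationary}

The AR(p) characteristic polynomial is P(z) = 1 - 0.63z + 1.212z^2 - 0.448z^3.
Stationarity requires all roots to lie outside the unit circle, i.e. |z| > 1 for every root.
Degree 3: look for a simple real root z0 first, then factor out (1 - z/z0) and solve the remaining quadratic.
Testing z0 = 2.5: P(2.5) = 1 + (-0.63)(2.5) + (1.212)(2.5)^2 + (-0.448)(2.5)^3
  = 1 + (-1.575) + (7.575) + (-7) = 0.  So z_0 = 2.5 is a root, |z_0| = 2.5.
Divide out the factor (1 - 0.4 z) = (1 - z/z0) (since 1/z0 = 0.4):
  P(z) = (1 - 0.4 z)(1 + (-0.23) z + (1.12) z^2)
  [check: z-coef -0.23 - (0.4) = -0.63; z^2-coef 1.12 - (0.4)(-0.23) = 1.212; z^3-coef -(0.4)(1.12) = -0.448.]
Remaining roots from the quadratic factor 1 + (-0.23) z + (1.12) z^2:
  Set 1 + (-0.23) z + (1.12) z^2 = 0, i.e. a z^2 + b z + c = 0 with a = 1.12, b = -0.23, c = 1.
  Discriminant D = b^2 - 4ac = (-0.23)^2 - 4*(1.12)*1 = 0.0529 - (4.48) = -4.4271.
  D < 0, so the roots are the complex-conjugate pair z = (-b +/- i sqrt(-D)) / (2a) = 0.1027 +/- 0.9393i.
  For a conjugate pair |z|^2 = z * conj(z) = (product of roots) = c/a = 1/(1.12) = 0.892857, so |z| = sqrt(0.892857) = 0.9449 for both roots.
Moduli of all roots: 2.5000, 0.9449, 0.9449.
All moduli strictly greater than 1? No.
Verdict: Not stationary.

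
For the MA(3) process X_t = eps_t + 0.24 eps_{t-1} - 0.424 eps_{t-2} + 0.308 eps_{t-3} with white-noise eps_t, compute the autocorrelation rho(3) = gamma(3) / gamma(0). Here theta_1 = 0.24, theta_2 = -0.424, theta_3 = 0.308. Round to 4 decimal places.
\rho(3) = 0.2312

For an MA(q) process with theta_0 = 1, the autocovariance is
  gamma(k) = sigma^2 * sum_{i=0..q-k} theta_i * theta_{i+k},
and rho(k) = gamma(k) / gamma(0). Sigma^2 cancels.
  numerator   = (1)*(0.308) = 0.308.
  denominator = (1)^2 + (0.24)^2 + (-0.424)^2 + (0.308)^2 = 1.33224.
  rho(3) = 0.308 / 1.33224 = 0.2312.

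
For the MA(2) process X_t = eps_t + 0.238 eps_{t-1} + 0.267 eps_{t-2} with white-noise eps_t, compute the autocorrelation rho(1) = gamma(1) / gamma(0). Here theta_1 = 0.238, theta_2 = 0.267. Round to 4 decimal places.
\rho(1) = 0.2673

For an MA(q) process with theta_0 = 1, the autocovariance is
  gamma(k) = sigma^2 * sum_{i=0..q-k} theta_i * theta_{i+k},
and rho(k) = gamma(k) / gamma(0). Sigma^2 cancels.
  numerator   = (1)*(0.238) + (0.238)*(0.267) = 0.301546.
  denominator = (1)^2 + (0.238)^2 + (0.267)^2 = 1.127933.
  rho(1) = 0.301546 / 1.127933 = 0.2673.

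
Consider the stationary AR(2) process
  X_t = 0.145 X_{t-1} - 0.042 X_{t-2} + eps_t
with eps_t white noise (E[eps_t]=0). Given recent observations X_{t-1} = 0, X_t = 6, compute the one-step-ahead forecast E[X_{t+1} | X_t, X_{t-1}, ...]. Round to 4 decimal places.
E[X_{t+1} \mid \mathcal F_t] = 0.8700

For an AR(p) model X_t = c + sum_i phi_i X_{t-i} + eps_t, the
one-step-ahead conditional mean is
  E[X_{t+1} | X_t, ...] = c + sum_i phi_i X_{t+1-i}.
Substitute known values:
  E[X_{t+1} | ...] = (0.145) * (6) + (-0.042) * (0)
                   = 0.8700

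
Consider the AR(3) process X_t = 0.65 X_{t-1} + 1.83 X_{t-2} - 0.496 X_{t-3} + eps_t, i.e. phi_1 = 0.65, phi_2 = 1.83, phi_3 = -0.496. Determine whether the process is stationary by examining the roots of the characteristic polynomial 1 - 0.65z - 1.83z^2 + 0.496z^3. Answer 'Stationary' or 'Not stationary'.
\text{Not stationary}

The AR(p) characteristic polynomial is P(z) = 1 - 0.65z - 1.83z^2 + 0.496z^3.
Stationarity requires all roots to lie outside the unit circle, i.e. |z| > 1 for every root.
Degree 3: look for a simple real root z0 first, then factor out (1 - z/z0) and solve the remaining quadratic.
Testing z0 = 0.625: P(0.625) = 1 + (-0.65)(0.625) + (-1.83)(0.625)^2 + (0.496)(0.625)^3
  = 1 + (-0.40625) + (-0.714844) + (0.121094) = 0.  So z_0 = 0.625 is a root, |z_0| = 0.625.
Divide out the factor (1 - 1.6 z) = (1 - z/z0) (since 1/z0 = 1.6):
  P(z) = (1 - 1.6 z)(1 + (0.95) z + (-0.31) z^2)
  [check: z-coef 0.95 - (1.6) = -0.65; z^2-coef -0.31 - (1.6)(0.95) = -1.83; z^3-coef -(1.6)(-0.31) = 0.496.]
Remaining roots from the quadratic factor 1 + (0.95) z + (-0.31) z^2:
  Set 1 + (0.95) z + (-0.31) z^2 = 0, i.e. a z^2 + b z + c = 0 with a = -0.31, b = 0.95, c = 1.
  Discriminant D = b^2 - 4ac = (0.95)^2 - 4*(-0.31)*1 = 0.9025 - (-1.24) = 2.1425.
  D >= 0, so the roots are real: z = (-b +/- sqrt(D)) / (2a) = (-0.95 +/- 1.463728) / (-0.62).
    z_1 = (-0.95 + 1.463728) / (-0.62) = -0.8286,   |z_1| = 0.8286.
    z_2 = (-0.95 - 1.463728) / (-0.62) = 3.8931,   |z_2| = 3.8931.
Moduli of all roots: 0.6250, 0.8286, 3.8931.
All moduli strictly greater than 1? No.
Verdict: Not stationary.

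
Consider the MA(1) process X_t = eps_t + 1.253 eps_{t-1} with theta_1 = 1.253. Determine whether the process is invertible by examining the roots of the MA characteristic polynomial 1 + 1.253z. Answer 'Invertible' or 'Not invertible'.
\text{Not invertible}

The MA(q) characteristic polynomial is P(z) = 1 + 1.253z.
Invertibility requires all roots to lie outside the unit circle, i.e. |z| > 1 for every root.
This is linear in z: 1 + (1.253) z = 0  =>  z = -1/(1.253) = -0.798085,  |z| = 0.798085.
Moduli of all roots: 0.7981.
All moduli strictly greater than 1? No.
Verdict: Not invertible.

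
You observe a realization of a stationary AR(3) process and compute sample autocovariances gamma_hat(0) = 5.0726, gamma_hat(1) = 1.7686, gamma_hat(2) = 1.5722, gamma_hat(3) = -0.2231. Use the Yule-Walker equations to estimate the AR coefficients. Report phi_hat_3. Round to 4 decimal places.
\hat\phi_{3} = -0.2430

The Yule-Walker equations for an AR(p) process read, in matrix form,
  Gamma_p phi = r_p,   with   (Gamma_p)_{ij} = gamma(|i - j|),
                       (r_p)_i = gamma(i),   i,j = 1..p.
Substitute the sample gammas (Toeplitz matrix and right-hand side of size 3):
  Gamma_p = [[5.0726, 1.7686, 1.5722], [1.7686, 5.0726, 1.7686], [1.5722, 1.7686, 5.0726]]
  r_p     = [1.7686, 1.5722, -0.2231]
Written out (R1..R3):
  (R1) 5.0726 phi_1 + 1.7686 phi_2 + 1.5722 phi_3 = 1.7686
  (R2) 1.7686 phi_1 + 5.0726 phi_2 + 1.7686 phi_3 = 1.5722
  (R3) 1.5722 phi_1 + 1.7686 phi_2 + 5.0726 phi_3 = -0.2231
Gaussian elimination:
  R2 <- R2 - (1.7686/5.0726) R1 = R2 - (0.348657) R1:  4.455964 phi_2 + 1.220441 phi_3 = 0.955564
  R3 <- R3 - (1.5722/5.0726) R1 = R3 - (0.30994) R1:  1.220441 phi_2 + 4.585313 phi_3 = -0.771259
  R3 <- R3 - (1.220441/4.455964) R2 = R3 - (0.273889) R2:  4.251047 phi_3 = -1.032978
Back-substitution:
  phi_hat_3 = -1.032978 / 4.251047 = -0.242994
  phi_hat_2 = (0.955564 - (1.220441)(-0.242994)) / 4.455964 = 0.281
  phi_hat_1 = (1.7686 - (1.7686)(0.281) - (1.5722)(-0.242994)) / 5.0726 = 0.325998
So phi_hat = [0.3260, 0.2810, -0.2430].
Therefore phi_hat_3 = -0.2430.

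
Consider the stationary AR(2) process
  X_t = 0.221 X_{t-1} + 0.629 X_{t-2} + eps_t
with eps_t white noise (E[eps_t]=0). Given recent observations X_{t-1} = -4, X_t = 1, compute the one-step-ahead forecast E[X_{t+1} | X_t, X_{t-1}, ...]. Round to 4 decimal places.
E[X_{t+1} \mid \mathcal F_t] = -2.2950

For an AR(p) model X_t = c + sum_i phi_i X_{t-i} + eps_t, the
one-step-ahead conditional mean is
  E[X_{t+1} | X_t, ...] = c + sum_i phi_i X_{t+1-i}.
Substitute known values:
  E[X_{t+1} | ...] = (0.221) * (1) + (0.629) * (-4)
                   = -2.2950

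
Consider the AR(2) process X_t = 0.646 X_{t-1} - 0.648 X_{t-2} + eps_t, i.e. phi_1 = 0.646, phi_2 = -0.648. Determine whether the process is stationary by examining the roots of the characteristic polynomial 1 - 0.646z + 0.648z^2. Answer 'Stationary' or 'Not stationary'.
\text{Stationary}

The AR(p) characteristic polynomial is P(z) = 1 - 0.646z + 0.648z^2.
Stationarity requires all roots to lie outside the unit circle, i.e. |z| > 1 for every root.
Set 1 + (-0.646) z + (0.648) z^2 = 0, i.e. a z^2 + b z + c = 0 with a = 0.648, b = -0.646, c = 1.
Discriminant D = b^2 - 4ac = (-0.646)^2 - 4*(0.648)*1 = 0.417316 - (2.592) = -2.174684.
D < 0, so the roots are the complex-conjugate pair z = (-b +/- i sqrt(-D)) / (2a) = 0.4985 +/- 1.1379i.
For a conjugate pair |z|^2 = z * conj(z) = (product of roots) = c/a = 1/(0.648) = 1.54321, so |z| = sqrt(1.54321) = 1.2423 for both roots.
Moduli of all roots: 1.2423, 1.2423.
All moduli strictly greater than 1? Yes.
Verdict: Stationary.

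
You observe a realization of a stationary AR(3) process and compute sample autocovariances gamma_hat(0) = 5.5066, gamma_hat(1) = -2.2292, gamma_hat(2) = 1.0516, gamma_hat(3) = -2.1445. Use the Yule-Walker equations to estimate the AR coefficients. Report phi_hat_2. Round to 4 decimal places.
\hat\phi_{2} = -0.1090

The Yule-Walker equations for an AR(p) process read, in matrix form,
  Gamma_p phi = r_p,   with   (Gamma_p)_{ij} = gamma(|i - j|),
                       (r_p)_i = gamma(i),   i,j = 1..p.
Substitute the sample gammas (Toeplitz matrix and right-hand side of size 3):
  Gamma_p = [[5.5066, -2.2292, 1.0516], [-2.2292, 5.5066, -2.2292], [1.0516, -2.2292, 5.5066]]
  r_p     = [-2.2292, 1.0516, -2.1445]
Written out (R1..R3):
  (R1) 5.5066 phi_1 - 2.2292 phi_2 + 1.0516 phi_3 = -2.2292
  (R2) -2.2292 phi_1 + 5.5066 phi_2 - 2.2292 phi_3 = 1.0516
  (R3) 1.0516 phi_1 - 2.2292 phi_2 + 5.5066 phi_3 = -2.1445
Gaussian elimination:
  R2 <- R2 - (-2.2292/5.5066) R1 = R2 - (-0.404823) R1:  4.604168 phi_2 - 1.803488 phi_3 = 0.149168
  R3 <- R3 - (1.0516/5.5066) R1 = R3 - (0.190971) R1:  -1.803488 phi_2 + 5.305775 phi_3 = -1.718788
  R3 <- R3 - (-1.803488/4.604168) R2 = R3 - (-0.391708) R2:  4.599335 phi_3 = -1.660358
Back-substitution:
  phi_hat_3 = -1.660358 / 4.599335 = -0.360999
  phi_hat_2 = (0.149168 - (-1.803488)(-0.360999)) / 4.604168 = -0.109008
  phi_hat_1 = (-2.2292 - (-2.2292)(-0.109008) - (1.0516)(-0.360999)) / 5.5066 = -0.380012
So phi_hat = [-0.3800, -0.1090, -0.3610].
Therefore phi_hat_2 = -0.1090.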